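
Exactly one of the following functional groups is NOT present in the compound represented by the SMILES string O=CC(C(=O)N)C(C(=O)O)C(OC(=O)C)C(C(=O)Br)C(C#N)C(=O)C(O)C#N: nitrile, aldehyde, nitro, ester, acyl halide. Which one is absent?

aldehyde: present (OHC — terminal –CHO: carbonyl C bonded to H and C → aldehyde).
acyl halide: present (CH(COBr) — pendant –C(=O)X: carbonyl C bonded to C and halogen → acyl halide).
nitrile: present (CH(CN) — pendant –C≡N: nitrile).
ester: present (CH(OCOCH3) — pendant –OC(=O)CH3: an acyloxy group → ester).
nitro: no segment matches this pattern.

nitro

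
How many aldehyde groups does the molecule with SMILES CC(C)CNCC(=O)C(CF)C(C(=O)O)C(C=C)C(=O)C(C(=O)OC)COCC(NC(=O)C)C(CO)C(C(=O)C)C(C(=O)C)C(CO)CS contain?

0

Working along the chain:
  CH2NHCH2: C–N–C with sp³ carbons and no adjacent C=O → amine (secondary).
  CO: –C(=O)– with carbon on both sides → ketone.
  CH(CH2F): pendant –CH2X: halogen on sp³ carbon → alkyl halide.
  CH(COOH): pendant –COOH: carbonyl C bonded to C and –OH → carboxylic acid.
  CH(CH=CH2): pendant –CH=CH2: C=C double bond → alkene.
  CO: –C(=O)– with carbon on both sides → ketone.
  CH(COOCH3): pendant –COOCH3: carbonyl C bonded to C and –OCH3 → ester.
  CH2OCH2: C–O–C with sp³ carbons on both sides and no adjacent C=O → ether.
  CH(NHCOCH3): pendant –NHC(=O)CH3: N bonded to a carbonyl → amide (not amine).
  CH(CH2OH): pendant –CH2OH on an sp³ backbone C → alcohol.
  CH(COCH3): pendant –COCH3: carbonyl C bonded to two carbons → ketone.
  CH(COCH3): pendant –COCH3: carbonyl C bonded to two carbons → ketone.
  CH(CH2OH): pendant –CH2OH on an sp³ backbone C → alcohol.
  CH2SH: –SH on an sp³ carbon → thiol.
No segment is a aldehyde: CO is ketone, not aldehyde; CH(COOH) is carboxylic acid, not aldehyde; CO is ketone, not aldehyde. → 0.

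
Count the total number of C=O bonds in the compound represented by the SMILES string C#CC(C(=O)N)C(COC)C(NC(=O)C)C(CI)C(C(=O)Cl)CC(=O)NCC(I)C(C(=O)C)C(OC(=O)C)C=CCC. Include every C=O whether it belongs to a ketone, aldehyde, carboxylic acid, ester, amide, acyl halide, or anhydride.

6

CH(CONH2): amide, 1 C=O (running total 1).
CH(NHCOCH3): amide, 1 C=O (running total 2).
CH(COCl): acyl halide, 1 C=O (running total 3).
CH2CONHCH2: amide, 1 C=O (running total 4).
CH(COCH3): ketone, 1 C=O (running total 5).
CH(OCOCH3): ester, 1 C=O (running total 6).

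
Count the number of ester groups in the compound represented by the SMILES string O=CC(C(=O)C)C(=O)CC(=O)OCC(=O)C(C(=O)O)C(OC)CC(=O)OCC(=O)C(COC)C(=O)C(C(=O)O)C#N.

Working along the chain:
  OHC: terminal –CHO: carbonyl C bonded to H and C → aldehyde.
  CH(COCH3): pendant –COCH3: carbonyl C bonded to two carbons → ketone.
  CO: –C(=O)– with carbon on both sides → ketone.
  CH2COOCH2: –C(=O)–O–C with C on the carbonyl side → ester.
  CO: –C(=O)– with carbon on both sides → ketone.
  CH(COOH): pendant –COOH: carbonyl C bonded to C and –OH → carboxylic acid.
  CH(OCH3): pendant –OCH3: C–O–C with sp³ C, no adjacent C=O → ether.
  CH2COOCH2: –C(=O)–O–C with C on the carbonyl side → ester.
  CO: –C(=O)– with carbon on both sides → ketone.
  CH(CH2OCH3): pendant –CH2OCH3: C–O–C linkage → ether.
  CO: –C(=O)– with carbon on both sides → ketone.
  CH(COOH): pendant –COOH: carbonyl C bonded to C and –OH → carboxylic acid.
  CN: –C≡N: carbon triple-bonded to nitrogen → nitrile.
Ester appears at: CH2COOCH2, CH2COOCH2 → 2.

2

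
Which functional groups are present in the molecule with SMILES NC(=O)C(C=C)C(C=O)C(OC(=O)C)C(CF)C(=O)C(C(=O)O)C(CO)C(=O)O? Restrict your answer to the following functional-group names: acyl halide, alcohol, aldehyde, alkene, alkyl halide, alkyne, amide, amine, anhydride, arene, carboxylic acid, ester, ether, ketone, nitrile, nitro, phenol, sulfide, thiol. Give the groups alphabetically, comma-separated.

alcohol, aldehyde, alkene, alkyl halide, amide, carboxylic acid, ester, ketone

Taking each segment in turn:
  H2NCO: –C(=O)NH2: carbonyl C bonded to C and to N → amide (the N is not a separate amine).
  CH(CH=CH2): pendant –CH=CH2: C=C double bond → alkene.
  CH(CHO): pendant –CHO: carbonyl C bonded to C and H → aldehyde.
  CH(OCOCH3): pendant –OC(=O)CH3: an acyloxy group → ester.
  CH(CH2F): pendant –CH2X: halogen on sp³ carbon → alkyl halide.
  CO: –C(=O)– with carbon on both sides → ketone.
  CH(COOH): pendant –COOH: carbonyl C bonded to C and –OH → carboxylic acid.
  CH(CH2OH): pendant –CH2OH on an sp³ backbone C → alcohol.
  COOH: –COOH: carbonyl C bonded to –OH and C → carboxylic acid (the –OH is not a separate alcohol).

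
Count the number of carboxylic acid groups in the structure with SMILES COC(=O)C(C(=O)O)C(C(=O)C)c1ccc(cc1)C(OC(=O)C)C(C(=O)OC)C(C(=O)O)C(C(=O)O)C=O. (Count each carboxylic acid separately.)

3

Reading the structure from left to right:
  CH3OOC: CH3O–C(=O)–: carbonyl C bonded to C and to –OCH3 → ester (not ketone + ether).
  CH(COOH): pendant –COOH: carbonyl C bonded to C and –OH → carboxylic acid.
  CH(COCH3): pendant –COCH3: carbonyl C bonded to two carbons → ketone.
  C6H4: para-disubstituted benzene ring → arene.
  CH(OCOCH3): pendant –OC(=O)CH3: an acyloxy group → ester.
  CH(COOCH3): pendant –COOCH3: carbonyl C bonded to C and –OCH3 → ester.
  CH(COOH): pendant –COOH: carbonyl C bonded to C and –OH → carboxylic acid.
  CH(COOH): pendant –COOH: carbonyl C bonded to C and –OH → carboxylic acid.
  CHO: terminal –CHO: carbonyl C bonded to H and C → aldehyde.
Carboxylic acid appears at: CH(COOH), CH(COOH), CH(COOH) → 3.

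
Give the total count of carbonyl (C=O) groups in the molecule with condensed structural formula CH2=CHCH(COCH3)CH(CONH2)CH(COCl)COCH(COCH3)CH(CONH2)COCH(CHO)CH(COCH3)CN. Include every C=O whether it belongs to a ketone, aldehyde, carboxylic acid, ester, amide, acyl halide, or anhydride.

9

CH(COCH3): ketone, 1 C=O (running total 1).
CH(CONH2): amide, 1 C=O (running total 2).
CH(COCl): acyl halide, 1 C=O (running total 3).
CO: ketone, 1 C=O (running total 4).
CH(COCH3): ketone, 1 C=O (running total 5).
CH(CONH2): amide, 1 C=O (running total 6).
CO: ketone, 1 C=O (running total 7).
CH(CHO): aldehyde, 1 C=O (running total 8).
CH(COCH3): ketone, 1 C=O (running total 9).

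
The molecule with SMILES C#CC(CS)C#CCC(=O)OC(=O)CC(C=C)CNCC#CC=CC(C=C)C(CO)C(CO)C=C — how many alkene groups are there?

Reading the structure from left to right:
  HC≡C: C≡C triple bond → alkyne.
  CH(CH2SH): pendant –CH2SH → thiol.
  C≡C: C≡C triple bond → alkyne.
  CH2CO-O-COCH2: two acyl groups sharing one oxygen, –C(=O)–O–C(=O)– → anhydride.
  CH(CH=CH2): pendant –CH=CH2: C=C double bond → alkene.
  CH2NHCH2: C–N–C with sp³ carbons and no adjacent C=O → amine (secondary).
  C≡C: C≡C triple bond → alkyne.
  CH=CH: C=C double bond → alkene.
  CH(CH=CH2): pendant –CH=CH2: C=C double bond → alkene.
  CH(CH2OH): pendant –CH2OH on an sp³ backbone C → alcohol.
  CH(CH2OH): pendant –CH2OH on an sp³ backbone C → alcohol.
  CH=CH2: C=C double bond → alkene.
Alkene appears at: CH(CH=CH2), CH=CH, CH(CH=CH2), CH=CH2 → 4.

4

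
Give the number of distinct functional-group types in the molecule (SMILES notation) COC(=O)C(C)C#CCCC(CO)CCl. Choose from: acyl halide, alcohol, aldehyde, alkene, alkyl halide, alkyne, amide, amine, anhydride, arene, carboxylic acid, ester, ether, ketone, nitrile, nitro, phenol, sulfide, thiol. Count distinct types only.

CH3O–C(=O)–: carbonyl C bonded to C and to –OCH3 → ester (not ketone + ether).
C≡C triple bond → alkyne.
pendant –CH2OH on an sp³ backbone C → alcohol.
halogen on an sp³ carbon → alkyl halide.
Distinct types present: alcohol, alkyl halide, alkyne, ester.

4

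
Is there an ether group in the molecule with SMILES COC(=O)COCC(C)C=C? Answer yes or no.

CH3O–C(=O)–: carbonyl C bonded to C and to –OCH3 → ester (not ketone + ether).
C–O–C with sp³ carbons on both sides and no adjacent C=O → ether.
C=C double bond → alkene.
The CH2OCH2 segment supplies the ether: C–O–C with sp³ carbons on both sides and no adjacent C=O → ether.

yes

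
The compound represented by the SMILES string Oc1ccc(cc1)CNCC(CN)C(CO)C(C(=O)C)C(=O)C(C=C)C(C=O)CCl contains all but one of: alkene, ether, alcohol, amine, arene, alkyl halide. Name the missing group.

ether

alcohol: present (CH(CH2OH) — pendant –CH2OH on an sp³ backbone C → alcohol).
amine: present (CH2NHCH2 — C–N–C with sp³ carbons and no adjacent C=O → amine (secondary)).
alkyl halide: present (CH2Cl — halogen on an sp³ carbon → alkyl halide).
alkene: present (CH(CH=CH2) — pendant –CH=CH2: C=C double bond → alkene).
arene: present (HOC6H4 — –OH attached directly to an aromatic ring → phenol (not alcohol); the ring itself is an arene).
ether: no segment matches this pattern.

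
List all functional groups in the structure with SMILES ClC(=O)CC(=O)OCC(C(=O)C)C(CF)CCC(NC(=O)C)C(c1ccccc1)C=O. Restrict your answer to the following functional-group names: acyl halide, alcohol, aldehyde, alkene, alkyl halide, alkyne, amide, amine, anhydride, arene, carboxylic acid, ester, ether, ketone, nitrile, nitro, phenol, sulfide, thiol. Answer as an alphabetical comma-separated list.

–C(=O)Cl: carbonyl C bonded to C and to a halogen → acyl halide (not alkyl halide).
–C(=O)–O–C with C on the carbonyl side → ester.
pendant –COCH3: carbonyl C bonded to two carbons → ketone.
pendant –CH2X: halogen on sp³ carbon → alkyl halide.
pendant –NHC(=O)CH3: N bonded to a carbonyl → amide (not amine).
pendant –C6H5: benzene ring → arene.
terminal –CHO: carbonyl C bonded to H and C → aldehyde.

acyl halide, aldehyde, alkyl halide, amide, arene, ester, ketone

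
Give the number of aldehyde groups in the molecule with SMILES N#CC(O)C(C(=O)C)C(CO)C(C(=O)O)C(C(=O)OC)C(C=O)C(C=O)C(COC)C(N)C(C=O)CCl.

N≡C–: carbon triple-bonded to nitrogen → nitrile.
–OH on an sp³ carbon → alcohol (secondary).
pendant –COCH3: carbonyl C bonded to two carbons → ketone.
pendant –CH2OH on an sp³ backbone C → alcohol.
pendant –COOH: carbonyl C bonded to C and –OH → carboxylic acid.
pendant –COOCH3: carbonyl C bonded to C and –OCH3 → ester.
pendant –CHO: carbonyl C bonded to C and H → aldehyde.
pendant –CHO: carbonyl C bonded to C and H → aldehyde.
pendant –CH2OCH3: C–O–C linkage → ether.
–NH2 on an sp³ carbon with no adjacent C=O → amine.
pendant –CHO: carbonyl C bonded to C and H → aldehyde.
halogen on an sp³ carbon → alkyl halide.
Aldehyde appears at: CH(CHO), CH(CHO), CH(CHO) → 3.

3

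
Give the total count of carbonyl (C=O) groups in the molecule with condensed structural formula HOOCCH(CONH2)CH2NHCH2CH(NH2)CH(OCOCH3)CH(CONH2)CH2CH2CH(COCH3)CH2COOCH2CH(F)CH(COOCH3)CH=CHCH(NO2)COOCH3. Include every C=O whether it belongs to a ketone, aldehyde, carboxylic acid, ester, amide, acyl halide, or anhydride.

8

HOOC: carboxylic acid, 1 C=O (running total 1).
CH(CONH2): amide, 1 C=O (running total 2).
CH(OCOCH3): ester, 1 C=O (running total 3).
CH(CONH2): amide, 1 C=O (running total 4).
CH(COCH3): ketone, 1 C=O (running total 5).
CH2COOCH2: ester, 1 C=O (running total 6).
CH(COOCH3): ester, 1 C=O (running total 7).
COOCH3: ester, 1 C=O (running total 8).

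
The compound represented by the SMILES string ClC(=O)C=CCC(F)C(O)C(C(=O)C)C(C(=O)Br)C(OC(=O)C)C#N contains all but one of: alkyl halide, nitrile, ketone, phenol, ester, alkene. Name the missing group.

alkene: present (CH=CH — C=C double bond → alkene).
ketone: present (CH(COCH3) — pendant –COCH3: carbonyl C bonded to two carbons → ketone).
nitrile: present (CN — –C≡N: carbon triple-bonded to nitrogen → nitrile).
alkyl halide: present (CH(F) — halogen on an sp³ carbon → alkyl halide).
ester: present (CH(OCOCH3) — pendant –OC(=O)CH3: an acyloxy group → ester).
phenol: absent. In CH(OH), the –OH is on an sp³ carbon, not on an aromatic ring, so it is an alcohol.

phenol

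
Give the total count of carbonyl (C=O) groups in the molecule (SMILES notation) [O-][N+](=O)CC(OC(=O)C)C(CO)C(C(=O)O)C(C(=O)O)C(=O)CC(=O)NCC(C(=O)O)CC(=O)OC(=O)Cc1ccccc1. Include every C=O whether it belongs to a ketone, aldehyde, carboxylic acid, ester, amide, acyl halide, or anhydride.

CH(OCOCH3): ester, 1 C=O (running total 1).
CH(COOH): carboxylic acid, 1 C=O (running total 2).
CH(COOH): carboxylic acid, 1 C=O (running total 3).
CO: ketone, 1 C=O (running total 4).
CH2CONHCH2: amide, 1 C=O (running total 5).
CH(COOH): carboxylic acid, 1 C=O (running total 6).
CH2CO-O-COCH2: anhydride, 2 C=O (running total 8).

8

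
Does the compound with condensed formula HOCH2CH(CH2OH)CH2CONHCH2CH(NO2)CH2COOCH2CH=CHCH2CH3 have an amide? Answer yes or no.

Taking each segment in turn:
  HOCH2: HO– on an sp³ carbon → alcohol.
  CH(CH2OH): pendant –CH2OH on an sp³ backbone C → alcohol.
  CH2CONHCH2: –C(=O)–N– linkage → amide (the N is not an amine).
  CH(NO2): –NO2 on an sp³ carbon → nitro (the N=O is not a carbonyl).
  CH2COOCH2: –C(=O)–O–C with C on the carbonyl side → ester.
  CH=CH: C=C double bond → alkene.
The CH2CONHCH2 segment supplies the amide: –C(=O)–N– linkage → amide (the N is not an amine).

yes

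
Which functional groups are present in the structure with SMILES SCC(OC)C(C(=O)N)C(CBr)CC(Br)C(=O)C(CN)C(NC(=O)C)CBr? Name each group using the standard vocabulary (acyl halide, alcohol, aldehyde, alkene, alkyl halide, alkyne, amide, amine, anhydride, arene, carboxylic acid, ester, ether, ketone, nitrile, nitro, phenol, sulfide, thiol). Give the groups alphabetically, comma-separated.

alkyl halide, amide, amine, ether, ketone, thiol

Taking each segment in turn:
  HSCH2: –SH on an sp³ carbon → thiol.
  CH(OCH3): pendant –OCH3: C–O–C with sp³ C, no adjacent C=O → ether.
  CH(CONH2): pendant –CONH2: carbonyl C bonded to C and N → amide.
  CH(CH2Br): pendant –CH2X: halogen on sp³ carbon → alkyl halide.
  CH(Br): halogen on an sp³ carbon → alkyl halide.
  CO: –C(=O)– with carbon on both sides → ketone.
  CH(CH2NH2): pendant –CH2NH2: N on sp³ C, no adjacent C=O → amine.
  CH(NHCOCH3): pendant –NHC(=O)CH3: N bonded to a carbonyl → amide (not amine).
  CH2Br: halogen on an sp³ carbon → alkyl halide.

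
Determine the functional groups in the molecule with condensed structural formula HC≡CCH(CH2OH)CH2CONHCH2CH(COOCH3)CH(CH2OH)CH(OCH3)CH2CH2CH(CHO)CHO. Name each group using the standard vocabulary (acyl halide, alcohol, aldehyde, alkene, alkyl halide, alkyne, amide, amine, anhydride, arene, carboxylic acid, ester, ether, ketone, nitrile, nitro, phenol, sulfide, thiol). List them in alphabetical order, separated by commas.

alcohol, aldehyde, alkyne, amide, ester, ether

C≡C triple bond → alkyne.
pendant –CH2OH on an sp³ backbone C → alcohol.
–C(=O)–N– linkage → amide (the N is not an amine).
pendant –COOCH3: carbonyl C bonded to C and –OCH3 → ester.
pendant –CH2OH on an sp³ backbone C → alcohol.
pendant –OCH3: C–O–C with sp³ C, no adjacent C=O → ether.
pendant –CHO: carbonyl C bonded to C and H → aldehyde.
terminal –CHO: carbonyl C bonded to H and C → aldehyde.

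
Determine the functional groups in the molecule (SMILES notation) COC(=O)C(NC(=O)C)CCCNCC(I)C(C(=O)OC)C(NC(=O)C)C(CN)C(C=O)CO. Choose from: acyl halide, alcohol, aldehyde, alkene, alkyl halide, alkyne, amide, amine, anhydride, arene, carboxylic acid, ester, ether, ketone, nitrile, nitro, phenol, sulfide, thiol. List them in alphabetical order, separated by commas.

Reading the structure from left to right:
  CH3OOC: CH3O–C(=O)–: carbonyl C bonded to C and to –OCH3 → ester (not ketone + ether).
  CH(NHCOCH3): pendant –NHC(=O)CH3: N bonded to a carbonyl → amide (not amine).
  CH2NHCH2: C–N–C with sp³ carbons and no adjacent C=O → amine (secondary).
  CH(I): halogen on an sp³ carbon → alkyl halide.
  CH(COOCH3): pendant –COOCH3: carbonyl C bonded to C and –OCH3 → ester.
  CH(NHCOCH3): pendant –NHC(=O)CH3: N bonded to a carbonyl → amide (not amine).
  CH(CH2NH2): pendant –CH2NH2: N on sp³ C, no adjacent C=O → amine.
  CH(CHO): pendant –CHO: carbonyl C bonded to C and H → aldehyde.
  CH2OH: –OH on an sp³ carbon → alcohol.

alcohol, aldehyde, alkyl halide, amide, amine, ester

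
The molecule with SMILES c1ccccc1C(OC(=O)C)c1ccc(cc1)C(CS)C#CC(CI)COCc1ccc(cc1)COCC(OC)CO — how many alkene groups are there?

0

Reading the structure from left to right:
  C6H5: C6H5– phenyl ring → arene.
  CH(OCOCH3): pendant –OC(=O)CH3: an acyloxy group → ester.
  C6H4: para-disubstituted benzene ring → arene.
  CH(CH2SH): pendant –CH2SH → thiol.
  C≡C: C≡C triple bond → alkyne.
  CH(CH2I): pendant –CH2X: halogen on sp³ carbon → alkyl halide.
  CH2OCH2: C–O–C with sp³ carbons on both sides and no adjacent C=O → ether.
  C6H4: para-disubstituted benzene ring → arene.
  CH2OCH2: C–O–C with sp³ carbons on both sides and no adjacent C=O → ether.
  CH(OCH3): pendant –OCH3: C–O–C with sp³ C, no adjacent C=O → ether.
  CH2OH: –OH on an sp³ carbon → alcohol.
No segment is a alkene: C6H5 is arene, not alkene; C6H4 is arene, not alkene; C≡C is alkyne, not alkene. → 0.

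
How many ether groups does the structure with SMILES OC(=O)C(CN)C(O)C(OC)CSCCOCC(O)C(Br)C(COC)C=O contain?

3

Working along the chain:
  HOOC: –COOH: carbonyl C bonded to –OH and C → carboxylic acid (the –OH is not a separate alcohol).
  CH(CH2NH2): pendant –CH2NH2: N on sp³ C, no adjacent C=O → amine.
  CH(OH): –OH on an sp³ carbon → alcohol (secondary).
  CH(OCH3): pendant –OCH3: C–O–C with sp³ C, no adjacent C=O → ether.
  CH2SCH2: C–S–C linkage → sulfide (thioether).
  CH2OCH2: C–O–C with sp³ carbons on both sides and no adjacent C=O → ether.
  CH(OH): –OH on an sp³ carbon → alcohol (secondary).
  CH(Br): halogen on an sp³ carbon → alkyl halide.
  CH(CH2OCH3): pendant –CH2OCH3: C–O–C linkage → ether.
  CHO: terminal –CHO: carbonyl C bonded to H and C → aldehyde.
Ether appears at: CH(OCH3), CH2OCH2, CH(CH2OCH3) → 3.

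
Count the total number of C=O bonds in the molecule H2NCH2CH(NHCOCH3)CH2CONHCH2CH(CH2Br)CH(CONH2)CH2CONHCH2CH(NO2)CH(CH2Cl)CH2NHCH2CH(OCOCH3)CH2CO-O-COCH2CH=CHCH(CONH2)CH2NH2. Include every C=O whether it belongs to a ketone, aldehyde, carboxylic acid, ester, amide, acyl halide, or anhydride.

CH(NHCOCH3): amide, 1 C=O (running total 1).
CH2CONHCH2: amide, 1 C=O (running total 2).
CH(CONH2): amide, 1 C=O (running total 3).
CH2CONHCH2: amide, 1 C=O (running total 4).
CH(OCOCH3): ester, 1 C=O (running total 5).
CH2CO-O-COCH2: anhydride, 2 C=O (running total 7).
CH(CONH2): amide, 1 C=O (running total 8).

8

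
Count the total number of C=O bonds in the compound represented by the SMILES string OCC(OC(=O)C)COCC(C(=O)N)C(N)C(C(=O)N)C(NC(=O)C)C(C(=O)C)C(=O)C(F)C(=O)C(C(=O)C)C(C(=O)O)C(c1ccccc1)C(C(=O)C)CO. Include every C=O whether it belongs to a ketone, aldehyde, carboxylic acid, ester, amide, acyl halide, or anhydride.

CH(OCOCH3): ester, 1 C=O (running total 1).
CH(CONH2): amide, 1 C=O (running total 2).
CH(CONH2): amide, 1 C=O (running total 3).
CH(NHCOCH3): amide, 1 C=O (running total 4).
CH(COCH3): ketone, 1 C=O (running total 5).
CO: ketone, 1 C=O (running total 6).
CO: ketone, 1 C=O (running total 7).
CH(COCH3): ketone, 1 C=O (running total 8).
CH(COOH): carboxylic acid, 1 C=O (running total 9).
CH(COCH3): ketone, 1 C=O (running total 10).

10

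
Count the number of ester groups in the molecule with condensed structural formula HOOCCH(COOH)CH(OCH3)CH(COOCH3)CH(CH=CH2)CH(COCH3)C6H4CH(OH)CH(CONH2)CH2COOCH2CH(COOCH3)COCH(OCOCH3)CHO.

4

–COOH: carbonyl C bonded to –OH and C → carboxylic acid (the –OH is not a separate alcohol).
pendant –COOH: carbonyl C bonded to C and –OH → carboxylic acid.
pendant –OCH3: C–O–C with sp³ C, no adjacent C=O → ether.
pendant –COOCH3: carbonyl C bonded to C and –OCH3 → ester.
pendant –CH=CH2: C=C double bond → alkene.
pendant –COCH3: carbonyl C bonded to two carbons → ketone.
para-disubstituted benzene ring → arene.
–OH on an sp³ carbon → alcohol (secondary).
pendant –CONH2: carbonyl C bonded to C and N → amide.
–C(=O)–O–C with C on the carbonyl side → ester.
pendant –COOCH3: carbonyl C bonded to C and –OCH3 → ester.
–C(=O)– with carbon on both sides → ketone.
pendant –OC(=O)CH3: an acyloxy group → ester.
terminal –CHO: carbonyl C bonded to H and C → aldehyde.
Ester appears at: CH(COOCH3), CH2COOCH2, CH(COOCH3), CH(OCOCH3) → 4.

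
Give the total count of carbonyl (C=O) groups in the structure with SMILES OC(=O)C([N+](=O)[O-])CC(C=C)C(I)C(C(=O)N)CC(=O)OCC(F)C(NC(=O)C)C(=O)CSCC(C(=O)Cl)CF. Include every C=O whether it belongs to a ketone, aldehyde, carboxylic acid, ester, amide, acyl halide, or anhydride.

HOOC: carboxylic acid, 1 C=O (running total 1).
CH(CONH2): amide, 1 C=O (running total 2).
CH2COOCH2: ester, 1 C=O (running total 3).
CH(NHCOCH3): amide, 1 C=O (running total 4).
CO: ketone, 1 C=O (running total 5).
CH(COCl): acyl halide, 1 C=O (running total 6).

6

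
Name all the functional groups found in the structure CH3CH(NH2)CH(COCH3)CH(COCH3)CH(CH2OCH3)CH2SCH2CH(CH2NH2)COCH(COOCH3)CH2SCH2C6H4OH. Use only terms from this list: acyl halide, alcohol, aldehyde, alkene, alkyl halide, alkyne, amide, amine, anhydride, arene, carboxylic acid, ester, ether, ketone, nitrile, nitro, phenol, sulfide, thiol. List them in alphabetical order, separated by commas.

amine, arene, ester, ether, ketone, phenol, sulfide

–NH2 on an sp³ carbon with no adjacent C=O → amine.
pendant –COCH3: carbonyl C bonded to two carbons → ketone.
pendant –COCH3: carbonyl C bonded to two carbons → ketone.
pendant –CH2OCH3: C–O–C linkage → ether.
C–S–C linkage → sulfide (thioether).
pendant –CH2NH2: N on sp³ C, no adjacent C=O → amine.
–C(=O)– with carbon on both sides → ketone.
pendant –COOCH3: carbonyl C bonded to C and –OCH3 → ester.
C–S–C linkage → sulfide (thioether).
–OH attached directly to an aromatic ring → phenol (not alcohol); the ring itself is an arene.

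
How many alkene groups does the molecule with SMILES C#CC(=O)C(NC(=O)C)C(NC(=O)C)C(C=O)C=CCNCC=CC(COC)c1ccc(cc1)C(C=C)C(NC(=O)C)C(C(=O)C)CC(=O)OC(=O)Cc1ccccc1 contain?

C≡C triple bond → alkyne.
–C(=O)– with carbon on both sides → ketone.
pendant –NHC(=O)CH3: N bonded to a carbonyl → amide (not amine).
pendant –NHC(=O)CH3: N bonded to a carbonyl → amide (not amine).
pendant –CHO: carbonyl C bonded to C and H → aldehyde.
C=C double bond → alkene.
C–N–C with sp³ carbons and no adjacent C=O → amine (secondary).
C=C double bond → alkene.
pendant –CH2OCH3: C–O–C linkage → ether.
para-disubstituted benzene ring → arene.
pendant –CH=CH2: C=C double bond → alkene.
pendant –NHC(=O)CH3: N bonded to a carbonyl → amide (not amine).
pendant –COCH3: carbonyl C bonded to two carbons → ketone.
two acyl groups sharing one oxygen, –C(=O)–O–C(=O)– → anhydride.
–C6H5 phenyl ring → arene.
Alkene appears at: CH=CH, CH=CH, CH(CH=CH2) → 3.

3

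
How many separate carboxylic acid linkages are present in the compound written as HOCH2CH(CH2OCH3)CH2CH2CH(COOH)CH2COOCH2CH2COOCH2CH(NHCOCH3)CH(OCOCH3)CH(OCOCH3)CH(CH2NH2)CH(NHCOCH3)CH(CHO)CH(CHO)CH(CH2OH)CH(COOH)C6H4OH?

HO– on an sp³ carbon → alcohol.
pendant –CH2OCH3: C–O–C linkage → ether.
pendant –COOH: carbonyl C bonded to C and –OH → carboxylic acid.
–C(=O)–O–C with C on the carbonyl side → ester.
–C(=O)–O–C with C on the carbonyl side → ester.
pendant –NHC(=O)CH3: N bonded to a carbonyl → amide (not amine).
pendant –OC(=O)CH3: an acyloxy group → ester.
pendant –OC(=O)CH3: an acyloxy group → ester.
pendant –CH2NH2: N on sp³ C, no adjacent C=O → amine.
pendant –NHC(=O)CH3: N bonded to a carbonyl → amide (not amine).
pendant –CHO: carbonyl C bonded to C and H → aldehyde.
pendant –CHO: carbonyl C bonded to C and H → aldehyde.
pendant –CH2OH on an sp³ backbone C → alcohol.
pendant –COOH: carbonyl C bonded to C and –OH → carboxylic acid.
–OH attached directly to an aromatic ring → phenol (not alcohol); the ring itself is an arene.
Carboxylic acid appears at: CH(COOH), CH(COOH) → 2.

2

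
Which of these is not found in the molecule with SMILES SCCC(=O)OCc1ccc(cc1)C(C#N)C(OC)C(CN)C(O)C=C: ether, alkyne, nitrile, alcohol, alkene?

nitrile: present (CH(CN) — pendant –C≡N: nitrile).
alkene: present (CH=CH2 — C=C double bond → alkene).
ether: present (CH(OCH3) — pendant –OCH3: C–O–C with sp³ C, no adjacent C=O → ether).
alcohol: present (CH(OH) — –OH on an sp³ carbon → alcohol (secondary)).
alkyne: absent. In CH(CN), the triple bond is C≡N, not C≡C, so it is a nitrile.

alkyne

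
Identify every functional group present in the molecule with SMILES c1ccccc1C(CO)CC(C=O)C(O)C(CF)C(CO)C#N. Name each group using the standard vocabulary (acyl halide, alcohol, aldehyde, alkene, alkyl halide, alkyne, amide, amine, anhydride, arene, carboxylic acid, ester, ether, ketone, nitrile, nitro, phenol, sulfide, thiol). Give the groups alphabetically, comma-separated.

alcohol, aldehyde, alkyl halide, arene, nitrile

C6H5– phenyl ring → arene.
pendant –CH2OH on an sp³ backbone C → alcohol.
pendant –CHO: carbonyl C bonded to C and H → aldehyde.
–OH on an sp³ carbon → alcohol (secondary).
pendant –CH2X: halogen on sp³ carbon → alkyl halide.
pendant –CH2OH on an sp³ backbone C → alcohol.
–C≡N: carbon triple-bonded to nitrogen → nitrile.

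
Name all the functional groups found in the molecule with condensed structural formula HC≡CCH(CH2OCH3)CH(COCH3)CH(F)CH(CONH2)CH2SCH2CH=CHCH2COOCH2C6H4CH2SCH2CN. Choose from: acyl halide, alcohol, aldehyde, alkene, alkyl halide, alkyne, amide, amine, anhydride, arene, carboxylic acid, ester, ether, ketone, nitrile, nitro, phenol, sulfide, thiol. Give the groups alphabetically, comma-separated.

Reading the structure from left to right:
  HC≡C: C≡C triple bond → alkyne.
  CH(CH2OCH3): pendant –CH2OCH3: C–O–C linkage → ether.
  CH(COCH3): pendant –COCH3: carbonyl C bonded to two carbons → ketone.
  CH(F): halogen on an sp³ carbon → alkyl halide.
  CH(CONH2): pendant –CONH2: carbonyl C bonded to C and N → amide.
  CH2SCH2: C–S–C linkage → sulfide (thioether).
  CH=CH: C=C double bond → alkene.
  CH2COOCH2: –C(=O)–O–C with C on the carbonyl side → ester.
  C6H4: para-disubstituted benzene ring → arene.
  CH2SCH2: C–S–C linkage → sulfide (thioether).
  CN: –C≡N: carbon triple-bonded to nitrogen → nitrile.

alkene, alkyl halide, alkyne, amide, arene, ester, ether, ketone, nitrile, sulfide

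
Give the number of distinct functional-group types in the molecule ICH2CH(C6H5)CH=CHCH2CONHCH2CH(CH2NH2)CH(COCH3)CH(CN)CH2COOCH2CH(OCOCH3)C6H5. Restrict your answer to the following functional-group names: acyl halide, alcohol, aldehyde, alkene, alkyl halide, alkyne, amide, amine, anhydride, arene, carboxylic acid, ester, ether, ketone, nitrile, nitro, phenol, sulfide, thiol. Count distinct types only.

halogen on an sp³ carbon → alkyl halide.
pendant –C6H5: benzene ring → arene.
C=C double bond → alkene.
–C(=O)–N– linkage → amide (the N is not an amine).
pendant –CH2NH2: N on sp³ C, no adjacent C=O → amine.
pendant –COCH3: carbonyl C bonded to two carbons → ketone.
pendant –C≡N: nitrile.
–C(=O)–O–C with C on the carbonyl side → ester.
pendant –OC(=O)CH3: an acyloxy group → ester.
–C6H5 phenyl ring → arene.
Distinct types present: alkene, alkyl halide, amide, amine, arene, ester, ketone, nitrile.

8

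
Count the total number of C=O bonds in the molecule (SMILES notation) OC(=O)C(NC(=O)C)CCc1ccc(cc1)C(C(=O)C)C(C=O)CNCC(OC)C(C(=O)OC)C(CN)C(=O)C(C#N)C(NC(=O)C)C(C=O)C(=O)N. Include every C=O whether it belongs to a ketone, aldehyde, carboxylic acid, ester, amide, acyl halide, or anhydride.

9

HOOC: carboxylic acid, 1 C=O (running total 1).
CH(NHCOCH3): amide, 1 C=O (running total 2).
CH(COCH3): ketone, 1 C=O (running total 3).
CH(CHO): aldehyde, 1 C=O (running total 4).
CH(COOCH3): ester, 1 C=O (running total 5).
CO: ketone, 1 C=O (running total 6).
CH(NHCOCH3): amide, 1 C=O (running total 7).
CH(CHO): aldehyde, 1 C=O (running total 8).
CONH2: amide, 1 C=O (running total 9).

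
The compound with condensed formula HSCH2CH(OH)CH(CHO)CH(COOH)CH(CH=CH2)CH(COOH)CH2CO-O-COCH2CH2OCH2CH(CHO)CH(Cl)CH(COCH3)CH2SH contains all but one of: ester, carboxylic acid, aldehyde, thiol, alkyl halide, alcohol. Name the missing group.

alcohol: present (CH(OH) — –OH on an sp³ carbon → alcohol (secondary)).
thiol: present (HSCH2 — –SH on an sp³ carbon → thiol).
carboxylic acid: present (CH(COOH) — pendant –COOH: carbonyl C bonded to C and –OH → carboxylic acid).
alkyl halide: present (CH(Cl) — halogen on an sp³ carbon → alkyl halide).
aldehyde: present (CH(CHO) — pendant –CHO: carbonyl C bonded to C and H → aldehyde).
ester: absent. In CH2CO-O-COCH2, the oxygen bridges two acyl groups, which is an anhydride, not an ester.

ester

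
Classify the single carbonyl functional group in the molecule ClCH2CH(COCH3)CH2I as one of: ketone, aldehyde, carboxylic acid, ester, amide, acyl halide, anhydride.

The carbonyl is in the CH(COCH3) segment: pendant –COCH3: carbonyl C bonded to two carbons → ketone.

ketone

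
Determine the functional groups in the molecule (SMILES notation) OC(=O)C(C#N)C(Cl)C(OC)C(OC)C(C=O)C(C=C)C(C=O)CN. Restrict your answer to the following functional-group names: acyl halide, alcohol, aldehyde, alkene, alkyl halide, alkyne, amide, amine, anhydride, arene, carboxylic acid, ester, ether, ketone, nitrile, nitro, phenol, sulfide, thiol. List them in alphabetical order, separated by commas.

Taking each segment in turn:
  HOOC: –COOH: carbonyl C bonded to –OH and C → carboxylic acid (the –OH is not a separate alcohol).
  CH(CN): pendant –C≡N: nitrile.
  CH(Cl): halogen on an sp³ carbon → alkyl halide.
  CH(OCH3): pendant –OCH3: C–O–C with sp³ C, no adjacent C=O → ether.
  CH(OCH3): pendant –OCH3: C–O–C with sp³ C, no adjacent C=O → ether.
  CH(CHO): pendant –CHO: carbonyl C bonded to C and H → aldehyde.
  CH(CH=CH2): pendant –CH=CH2: C=C double bond → alkene.
  CH(CHO): pendant –CHO: carbonyl C bonded to C and H → aldehyde.
  CH2NH2: –NH2 on an sp³ carbon with no adjacent C=O → amine.

aldehyde, alkene, alkyl halide, amine, carboxylic acid, ether, nitrile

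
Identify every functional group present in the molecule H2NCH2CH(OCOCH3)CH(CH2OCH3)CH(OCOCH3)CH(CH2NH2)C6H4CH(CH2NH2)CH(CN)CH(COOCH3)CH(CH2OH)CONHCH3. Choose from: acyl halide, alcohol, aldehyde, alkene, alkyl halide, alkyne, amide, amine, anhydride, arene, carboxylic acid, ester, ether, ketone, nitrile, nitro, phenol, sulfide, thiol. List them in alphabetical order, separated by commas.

Taking each segment in turn:
  H2NCH2: –NH2 on an sp³ carbon with no adjacent C=O → amine.
  CH(OCOCH3): pendant –OC(=O)CH3: an acyloxy group → ester.
  CH(CH2OCH3): pendant –CH2OCH3: C–O–C linkage → ether.
  CH(OCOCH3): pendant –OC(=O)CH3: an acyloxy group → ester.
  CH(CH2NH2): pendant –CH2NH2: N on sp³ C, no adjacent C=O → amine.
  C6H4: para-disubstituted benzene ring → arene.
  CH(CH2NH2): pendant –CH2NH2: N on sp³ C, no adjacent C=O → amine.
  CH(CN): pendant –C≡N: nitrile.
  CH(COOCH3): pendant –COOCH3: carbonyl C bonded to C and –OCH3 → ester.
  CH(CH2OH): pendant –CH2OH on an sp³ backbone C → alcohol.
  CONHCH3: –C(=O)NHCH3: carbonyl C bonded to C and to N → amide (the N is not an amine).

alcohol, amide, amine, arene, ester, ether, nitrile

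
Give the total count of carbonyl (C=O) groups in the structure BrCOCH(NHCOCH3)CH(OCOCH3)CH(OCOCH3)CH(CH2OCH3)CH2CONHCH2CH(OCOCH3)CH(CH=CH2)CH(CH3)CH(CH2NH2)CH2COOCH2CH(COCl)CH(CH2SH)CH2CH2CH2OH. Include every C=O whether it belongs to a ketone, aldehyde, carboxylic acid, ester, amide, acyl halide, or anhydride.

8

BrCO: acyl halide, 1 C=O (running total 1).
CH(NHCOCH3): amide, 1 C=O (running total 2).
CH(OCOCH3): ester, 1 C=O (running total 3).
CH(OCOCH3): ester, 1 C=O (running total 4).
CH2CONHCH2: amide, 1 C=O (running total 5).
CH(OCOCH3): ester, 1 C=O (running total 6).
CH2COOCH2: ester, 1 C=O (running total 7).
CH(COCl): acyl halide, 1 C=O (running total 8).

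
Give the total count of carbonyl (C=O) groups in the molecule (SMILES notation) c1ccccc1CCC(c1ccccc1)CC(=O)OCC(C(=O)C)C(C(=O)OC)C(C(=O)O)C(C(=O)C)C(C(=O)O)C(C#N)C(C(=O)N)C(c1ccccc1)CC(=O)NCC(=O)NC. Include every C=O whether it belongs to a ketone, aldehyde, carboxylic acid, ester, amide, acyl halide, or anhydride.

9

CH2COOCH2: ester, 1 C=O (running total 1).
CH(COCH3): ketone, 1 C=O (running total 2).
CH(COOCH3): ester, 1 C=O (running total 3).
CH(COOH): carboxylic acid, 1 C=O (running total 4).
CH(COCH3): ketone, 1 C=O (running total 5).
CH(COOH): carboxylic acid, 1 C=O (running total 6).
CH(CONH2): amide, 1 C=O (running total 7).
CH2CONHCH2: amide, 1 C=O (running total 8).
CONHCH3: amide, 1 C=O (running total 9).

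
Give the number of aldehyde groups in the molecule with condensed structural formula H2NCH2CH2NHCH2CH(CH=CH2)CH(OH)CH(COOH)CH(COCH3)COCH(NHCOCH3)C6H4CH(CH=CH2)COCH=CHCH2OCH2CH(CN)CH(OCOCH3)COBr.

0

Reading the structure from left to right:
  H2NCH2: –NH2 on an sp³ carbon with no adjacent C=O → amine.
  CH2NHCH2: C–N–C with sp³ carbons and no adjacent C=O → amine (secondary).
  CH(CH=CH2): pendant –CH=CH2: C=C double bond → alkene.
  CH(OH): –OH on an sp³ carbon → alcohol (secondary).
  CH(COOH): pendant –COOH: carbonyl C bonded to C and –OH → carboxylic acid.
  CH(COCH3): pendant –COCH3: carbonyl C bonded to two carbons → ketone.
  CO: –C(=O)– with carbon on both sides → ketone.
  CH(NHCOCH3): pendant –NHC(=O)CH3: N bonded to a carbonyl → amide (not amine).
  C6H4: para-disubstituted benzene ring → arene.
  CH(CH=CH2): pendant –CH=CH2: C=C double bond → alkene.
  CO: –C(=O)– with carbon on both sides → ketone.
  CH=CH: C=C double bond → alkene.
  CH2OCH2: C–O–C with sp³ carbons on both sides and no adjacent C=O → ether.
  CH(CN): pendant –C≡N: nitrile.
  CH(OCOCH3): pendant –OC(=O)CH3: an acyloxy group → ester.
  COBr: –C(=O)Br: carbonyl C bonded to C and to a halogen → acyl halide (not alkyl halide).
No segment is a aldehyde: CH(COOH) is carboxylic acid, not aldehyde; CH(COCH3) is ketone, not aldehyde; CO is ketone, not aldehyde. → 0.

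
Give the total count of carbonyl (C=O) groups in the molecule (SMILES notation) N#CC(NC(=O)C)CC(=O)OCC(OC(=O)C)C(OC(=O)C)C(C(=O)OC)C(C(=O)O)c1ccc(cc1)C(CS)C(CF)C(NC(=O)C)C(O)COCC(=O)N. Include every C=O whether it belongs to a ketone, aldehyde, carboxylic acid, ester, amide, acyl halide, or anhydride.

CH(NHCOCH3): amide, 1 C=O (running total 1).
CH2COOCH2: ester, 1 C=O (running total 2).
CH(OCOCH3): ester, 1 C=O (running total 3).
CH(OCOCH3): ester, 1 C=O (running total 4).
CH(COOCH3): ester, 1 C=O (running total 5).
CH(COOH): carboxylic acid, 1 C=O (running total 6).
CH(NHCOCH3): amide, 1 C=O (running total 7).
CONH2: amide, 1 C=O (running total 8).

8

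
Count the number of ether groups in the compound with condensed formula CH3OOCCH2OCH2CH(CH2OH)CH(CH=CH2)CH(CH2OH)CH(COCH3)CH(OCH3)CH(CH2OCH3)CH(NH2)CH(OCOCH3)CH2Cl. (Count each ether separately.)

3

Working along the chain:
  CH3OOC: CH3O–C(=O)–: carbonyl C bonded to C and to –OCH3 → ester (not ketone + ether).
  CH2OCH2: C–O–C with sp³ carbons on both sides and no adjacent C=O → ether.
  CH(CH2OH): pendant –CH2OH on an sp³ backbone C → alcohol.
  CH(CH=CH2): pendant –CH=CH2: C=C double bond → alkene.
  CH(CH2OH): pendant –CH2OH on an sp³ backbone C → alcohol.
  CH(COCH3): pendant –COCH3: carbonyl C bonded to two carbons → ketone.
  CH(OCH3): pendant –OCH3: C–O–C with sp³ C, no adjacent C=O → ether.
  CH(CH2OCH3): pendant –CH2OCH3: C–O–C linkage → ether.
  CH(NH2): –NH2 on an sp³ carbon with no adjacent C=O → amine.
  CH(OCOCH3): pendant –OC(=O)CH3: an acyloxy group → ester.
  CH2Cl: halogen on an sp³ carbon → alkyl halide.
Ether appears at: CH2OCH2, CH(OCH3), CH(CH2OCH3) → 3.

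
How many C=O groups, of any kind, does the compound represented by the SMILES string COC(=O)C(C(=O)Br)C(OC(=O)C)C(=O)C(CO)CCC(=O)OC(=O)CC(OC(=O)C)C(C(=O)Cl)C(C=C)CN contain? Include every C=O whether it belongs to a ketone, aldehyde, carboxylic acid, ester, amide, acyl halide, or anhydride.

CH3OOC: ester, 1 C=O (running total 1).
CH(COBr): acyl halide, 1 C=O (running total 2).
CH(OCOCH3): ester, 1 C=O (running total 3).
CO: ketone, 1 C=O (running total 4).
CH2CO-O-COCH2: anhydride, 2 C=O (running total 6).
CH(OCOCH3): ester, 1 C=O (running total 7).
CH(COCl): acyl halide, 1 C=O (running total 8).

8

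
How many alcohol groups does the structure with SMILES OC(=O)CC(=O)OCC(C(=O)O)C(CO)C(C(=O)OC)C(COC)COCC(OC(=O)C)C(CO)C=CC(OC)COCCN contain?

2

Reading the structure from left to right:
  HOOC: –COOH: carbonyl C bonded to –OH and C → carboxylic acid (the –OH is not a separate alcohol).
  CH2COOCH2: –C(=O)–O–C with C on the carbonyl side → ester.
  CH(COOH): pendant –COOH: carbonyl C bonded to C and –OH → carboxylic acid.
  CH(CH2OH): pendant –CH2OH on an sp³ backbone C → alcohol.
  CH(COOCH3): pendant –COOCH3: carbonyl C bonded to C and –OCH3 → ester.
  CH(CH2OCH3): pendant –CH2OCH3: C–O–C linkage → ether.
  CH2OCH2: C–O–C with sp³ carbons on both sides and no adjacent C=O → ether.
  CH(OCOCH3): pendant –OC(=O)CH3: an acyloxy group → ester.
  CH(CH2OH): pendant –CH2OH on an sp³ backbone C → alcohol.
  CH=CH: C=C double bond → alkene.
  CH(OCH3): pendant –OCH3: C–O–C with sp³ C, no adjacent C=O → ether.
  CH2OCH2: C–O–C with sp³ carbons on both sides and no adjacent C=O → ether.
  CH2NH2: –NH2 on an sp³ carbon with no adjacent C=O → amine.
Alcohol appears at: CH(CH2OH), CH(CH2OH) → 2.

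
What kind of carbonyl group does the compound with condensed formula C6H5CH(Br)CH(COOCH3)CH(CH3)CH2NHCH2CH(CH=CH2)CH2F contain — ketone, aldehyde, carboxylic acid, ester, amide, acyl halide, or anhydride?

The carbonyl is in the CH(COOCH3) segment: pendant –COOCH3: carbonyl C bonded to C and –OCH3 → ester.

ester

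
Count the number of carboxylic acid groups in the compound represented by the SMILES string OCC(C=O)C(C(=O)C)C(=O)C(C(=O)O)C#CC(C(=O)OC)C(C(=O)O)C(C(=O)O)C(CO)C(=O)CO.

3

Taking each segment in turn:
  HOCH2: HO– on an sp³ carbon → alcohol.
  CH(CHO): pendant –CHO: carbonyl C bonded to C and H → aldehyde.
  CH(COCH3): pendant –COCH3: carbonyl C bonded to two carbons → ketone.
  CO: –C(=O)– with carbon on both sides → ketone.
  CH(COOH): pendant –COOH: carbonyl C bonded to C and –OH → carboxylic acid.
  C≡C: C≡C triple bond → alkyne.
  CH(COOCH3): pendant –COOCH3: carbonyl C bonded to C and –OCH3 → ester.
  CH(COOH): pendant –COOH: carbonyl C bonded to C and –OH → carboxylic acid.
  CH(COOH): pendant –COOH: carbonyl C bonded to C and –OH → carboxylic acid.
  CH(CH2OH): pendant –CH2OH on an sp³ backbone C → alcohol.
  CO: –C(=O)– with carbon on both sides → ketone.
  CH2OH: –OH on an sp³ carbon → alcohol.
Carboxylic acid appears at: CH(COOH), CH(COOH), CH(COOH) → 3.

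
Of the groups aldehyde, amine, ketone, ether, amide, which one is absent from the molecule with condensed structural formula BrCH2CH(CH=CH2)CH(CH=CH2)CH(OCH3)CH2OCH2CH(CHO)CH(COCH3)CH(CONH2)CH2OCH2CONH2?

amine

aldehyde: present (CH(CHO) — pendant –CHO: carbonyl C bonded to C and H → aldehyde).
ether: present (CH(OCH3) — pendant –OCH3: C–O–C with sp³ C, no adjacent C=O → ether).
ketone: present (CH(COCH3) — pendant –COCH3: carbonyl C bonded to two carbons → ketone).
amide: present (CH(CONH2) — pendant –CONH2: carbonyl C bonded to C and N → amide).
amine: absent. In each of CH(CONH2) and CONH2, the nitrogen is bonded directly to a carbonyl carbon, making it part of an amide, not a free amine.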